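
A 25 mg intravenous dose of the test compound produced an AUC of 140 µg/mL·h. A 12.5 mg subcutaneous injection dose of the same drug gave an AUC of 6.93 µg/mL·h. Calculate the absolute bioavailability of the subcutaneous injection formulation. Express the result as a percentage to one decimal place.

F = (AUC_ev / D_ev) / (AUC_iv / D_iv)
  = (6.93/12.5) / (140/25)
  = 0.5544 / 5.6 = 0.0990
  = 9.90%

F = 9.9%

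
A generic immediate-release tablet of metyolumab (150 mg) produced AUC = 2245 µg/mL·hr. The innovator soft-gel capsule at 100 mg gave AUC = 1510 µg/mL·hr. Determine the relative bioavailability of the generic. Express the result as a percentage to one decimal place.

F_rel = (AUC_test/D_test) / (AUC_ref/D_ref)
      = (2245/150) / (1510/100)
      = 14.9667 / 15.1 = 0.9912 = 99.12%

F_rel = 99.1%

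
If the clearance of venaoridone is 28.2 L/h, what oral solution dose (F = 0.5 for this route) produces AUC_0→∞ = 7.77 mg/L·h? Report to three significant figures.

Dose = 438 mg

Dose = CL × AUC_0→∞ / F
     = 28.2 × 7.77 / 0.5 = 438.228 mg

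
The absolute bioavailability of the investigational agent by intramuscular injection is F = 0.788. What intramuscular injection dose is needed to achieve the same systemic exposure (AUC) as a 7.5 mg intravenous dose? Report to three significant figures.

For equal systemic exposure: F × D_ev = D_iv
D_ev = D_iv / F = 7.5 / 0.788 = 9.51777 mg

D_intramuscular = 9.52 mg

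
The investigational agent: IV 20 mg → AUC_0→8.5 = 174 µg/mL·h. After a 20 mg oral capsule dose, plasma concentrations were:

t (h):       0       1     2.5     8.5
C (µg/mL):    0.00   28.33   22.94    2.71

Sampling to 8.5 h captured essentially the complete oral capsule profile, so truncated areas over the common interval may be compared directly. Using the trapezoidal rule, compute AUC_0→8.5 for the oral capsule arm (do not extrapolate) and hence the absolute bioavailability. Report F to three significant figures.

F = 0.745

Trapezoidal AUC_0→8.5 (oral capsule):
  [0→1]: (0.00+28.33)/2 × 1 = 14.165
  [1→2.5]: (28.33+22.94)/2 × 1.5 = 38.4525
  [2.5→8.5]: (22.94+2.71)/2 × 6 = 76.95
  Sum = 129.5675 µg/mL·h
F = (AUC_ev/D_ev)/(AUC_iv/D_iv) = (129.5675/20)/(174/20) = 6.478375/8.7 = 0.7446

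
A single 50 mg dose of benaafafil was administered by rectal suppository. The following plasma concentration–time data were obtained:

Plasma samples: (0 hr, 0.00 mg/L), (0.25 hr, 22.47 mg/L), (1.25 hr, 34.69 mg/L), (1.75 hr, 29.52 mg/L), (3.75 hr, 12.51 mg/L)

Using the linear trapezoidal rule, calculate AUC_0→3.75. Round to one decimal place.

Trapezoidal AUC_0→3.75:
  [0→0.25]: (0.00+22.47)/2 × 0.25 = 2.80875
  [0.25→1.25]: (22.47+34.69)/2 × 1 = 28.58
  [1.25→1.75]: (34.69+29.52)/2 × 0.5 = 16.0525
  [1.75→3.75]: (29.52+12.51)/2 × 2 = 42.03
  Sum = 89.47125 mg/L·hr

AUC = 89.5 mg/L·hr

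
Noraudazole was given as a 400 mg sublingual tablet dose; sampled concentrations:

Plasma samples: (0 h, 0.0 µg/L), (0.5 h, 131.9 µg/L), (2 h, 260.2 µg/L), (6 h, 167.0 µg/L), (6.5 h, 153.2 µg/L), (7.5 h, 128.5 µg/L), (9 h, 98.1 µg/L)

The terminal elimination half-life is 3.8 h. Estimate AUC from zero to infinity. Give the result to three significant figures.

Trapezoidal AUC_0→9:
  [0→0.5]: (0.0+131.9)/2 × 0.5 = 32.975
  [0.5→2]: (131.9+260.2)/2 × 1.5 = 294.075
  [2→6]: (260.2+167.0)/2 × 4 = 854.4
  [6→6.5]: (167.0+153.2)/2 × 0.5 = 80.05
  [6.5→7.5]: (153.2+128.5)/2 × 1 = 140.85
  [7.5→9]: (128.5+98.1)/2 × 1.5 = 169.95
  Sum = 1572.3 µg/L·h
k_e = ln2 / t½ = 0.693147 / 3.8 = 0.1824 h^-1
Extrapolated tail: C_last / k_e = 98.1 / 0.1824 = 537.829
AUC_0→∞ = 1572.3 + 537.829 = 2110.129 µg/L·h

AUC = 2110 µg/L·h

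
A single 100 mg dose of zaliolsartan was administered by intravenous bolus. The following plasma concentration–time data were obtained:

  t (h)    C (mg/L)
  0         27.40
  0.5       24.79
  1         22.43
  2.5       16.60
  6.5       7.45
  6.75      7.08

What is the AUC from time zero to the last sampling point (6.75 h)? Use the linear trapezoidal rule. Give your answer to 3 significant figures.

AUC = 104 mg/L·h

Trapezoidal AUC_0→6.75:
  [0→0.5]: (27.40+24.79)/2 × 0.5 = 13.0475
  [0.5→1]: (24.79+22.43)/2 × 0.5 = 11.805
  [1→2.5]: (22.43+16.60)/2 × 1.5 = 29.2725
  [2.5→6.5]: (16.60+7.45)/2 × 4 = 48.1
  [6.5→6.75]: (7.45+7.08)/2 × 0.25 = 1.81625
  Sum = 104.04125 mg/L·h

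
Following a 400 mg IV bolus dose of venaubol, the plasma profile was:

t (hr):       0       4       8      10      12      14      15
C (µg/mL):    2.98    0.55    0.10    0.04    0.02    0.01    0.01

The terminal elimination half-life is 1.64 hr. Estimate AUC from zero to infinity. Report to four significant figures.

AUC = 8.624 µg/mL·hr

Trapezoidal AUC_0→15:
  [0→4]: (2.98+0.55)/2 × 4 = 7.06
  [4→8]: (0.55+0.10)/2 × 4 = 1.3
  [8→10]: (0.10+0.04)/2 × 2 = 0.14
  [10→12]: (0.04+0.02)/2 × 2 = 0.06
  [12→14]: (0.02+0.01)/2 × 2 = 0.03
  [14→15]: (0.01+0.01)/2 × 1 = 0.01
  Sum = 8.6 µg/mL·hr
k_e = ln2 / t½ = 0.693147 / 1.64 = 0.4227 hr^-1
Extrapolated tail: C_last / k_e = 0.01 / 0.4227 = 0.024
AUC_0→∞ = 8.6 + 0.024 = 8.624 µg/mL·hr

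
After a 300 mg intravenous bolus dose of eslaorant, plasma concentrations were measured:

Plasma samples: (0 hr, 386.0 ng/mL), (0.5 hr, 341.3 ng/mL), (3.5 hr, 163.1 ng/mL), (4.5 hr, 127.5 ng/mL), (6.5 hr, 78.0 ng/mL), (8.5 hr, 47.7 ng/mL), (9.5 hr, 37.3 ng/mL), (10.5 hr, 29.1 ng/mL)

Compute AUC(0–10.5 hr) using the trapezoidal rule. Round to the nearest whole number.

Trapezoidal AUC_0→10.5:
  [0→0.5]: (386.0+341.3)/2 × 0.5 = 181.825
  [0.5→3.5]: (341.3+163.1)/2 × 3 = 756.6
  [3.5→4.5]: (163.1+127.5)/2 × 1 = 145.3
  [4.5→6.5]: (127.5+78.0)/2 × 2 = 205.5
  [6.5→8.5]: (78.0+47.7)/2 × 2 = 125.7
  [8.5→9.5]: (47.7+37.3)/2 × 1 = 42.5
  [9.5→10.5]: (37.3+29.1)/2 × 1 = 33.2
  Sum = 1490.625 ng/mL·hr

AUC = 1491 ng/mL·hr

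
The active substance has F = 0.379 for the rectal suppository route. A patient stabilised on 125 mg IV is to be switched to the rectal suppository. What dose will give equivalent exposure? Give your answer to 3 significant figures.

D_rectal = 330 mg

For equal systemic exposure: F × D_ev = D_iv
D_ev = D_iv / F = 125 / 0.379 = 329.815 mg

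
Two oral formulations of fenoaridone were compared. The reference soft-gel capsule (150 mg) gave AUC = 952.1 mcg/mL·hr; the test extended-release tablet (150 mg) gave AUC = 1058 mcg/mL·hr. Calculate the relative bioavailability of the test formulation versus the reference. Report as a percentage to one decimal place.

F_rel = 111.1%

F_rel = (AUC_test/D_test) / (AUC_ref/D_ref)
      = (1058/150) / (952.1/150)
      = 7.05333 / 6.34733 = 1.1112 = 111.12%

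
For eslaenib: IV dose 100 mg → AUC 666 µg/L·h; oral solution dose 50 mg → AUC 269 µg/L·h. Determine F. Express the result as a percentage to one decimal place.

F = 80.8%

F = (AUC_ev / D_ev) / (AUC_iv / D_iv)
  = (269/50) / (666/100)
  = 5.38 / 6.66 = 0.8078
  = 80.78%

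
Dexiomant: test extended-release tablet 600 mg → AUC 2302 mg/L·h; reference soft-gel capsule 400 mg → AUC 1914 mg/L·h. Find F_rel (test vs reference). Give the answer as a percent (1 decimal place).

F_rel = (AUC_test/D_test) / (AUC_ref/D_ref)
      = (2302/600) / (1914/400)
      = 3.83667 / 4.785 = 0.8018 = 80.18%

F_rel = 80.2%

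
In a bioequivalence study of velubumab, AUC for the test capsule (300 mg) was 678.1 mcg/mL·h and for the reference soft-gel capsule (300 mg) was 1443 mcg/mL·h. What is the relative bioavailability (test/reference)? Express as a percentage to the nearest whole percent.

F_rel = 47%

F_rel = (AUC_test/D_test) / (AUC_ref/D_ref)
      = (678.1/300) / (1443/300)
      = 2.26033 / 4.81 = 0.4699 = 46.99%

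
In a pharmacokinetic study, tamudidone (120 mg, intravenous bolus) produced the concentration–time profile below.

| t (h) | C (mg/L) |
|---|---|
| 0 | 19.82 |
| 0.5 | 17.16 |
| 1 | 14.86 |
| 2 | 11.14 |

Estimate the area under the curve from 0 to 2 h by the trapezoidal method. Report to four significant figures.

AUC = 30.25 mg/L·h

Trapezoidal AUC_0→2:
  [0→0.5]: (19.82+17.16)/2 × 0.5 = 9.245
  [0.5→1]: (17.16+14.86)/2 × 0.5 = 8.005
  [1→2]: (14.86+11.14)/2 × 1 = 13.0
  Sum = 30.25 mg/L·h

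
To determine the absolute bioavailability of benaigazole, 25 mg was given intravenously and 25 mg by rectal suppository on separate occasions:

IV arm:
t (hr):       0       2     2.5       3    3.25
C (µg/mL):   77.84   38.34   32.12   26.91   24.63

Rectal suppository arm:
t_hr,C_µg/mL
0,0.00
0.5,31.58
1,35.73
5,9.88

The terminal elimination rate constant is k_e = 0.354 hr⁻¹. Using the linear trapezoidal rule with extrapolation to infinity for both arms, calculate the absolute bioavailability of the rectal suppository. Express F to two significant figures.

F = 0.64

Trapezoidal AUC_0→3.25 (IV):
  [0→2]: (77.84+38.34)/2 × 2 = 116.18
  [2→2.5]: (38.34+32.12)/2 × 0.5 = 17.615
  [2.5→3]: (32.12+26.91)/2 × 0.5 = 14.7575
  [3→3.25]: (26.91+24.63)/2 × 0.25 = 6.4425
  Sum = 154.995 µg/mL·hr
IV tail: 24.63/0.354 = 69.576; AUC_iv,0→∞ = 154.995 + 69.576 = 224.571 µg/mL·hr
Trapezoidal AUC_0→5 (rectal suppository):
  [0→0.5]: (0.00+31.58)/2 × 0.5 = 7.895
  [0.5→1]: (31.58+35.73)/2 × 0.5 = 16.8275
  [1→5]: (35.73+9.88)/2 × 4 = 91.22
  Sum = 115.9425 µg/mL·hr
rectal suppository tail: 9.88/0.354 = 27.910; AUC_ev,0→∞ = 115.9425 + 27.910 = 143.8525 µg/mL·hr
F = (AUC_ev/D_ev)/(AUC_iv/D_iv) = (143.8525/25)/(224.571/25) = 5.7541/8.98284 = 0.6406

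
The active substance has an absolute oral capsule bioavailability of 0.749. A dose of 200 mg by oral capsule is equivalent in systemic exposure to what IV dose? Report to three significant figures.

D_iv = 150 mg

Systemic exposure from an extravascular dose = F × D_ev, so the equivalent IV dose is F × D_ev.
D_iv = F × D_ev = 0.749 × 200 = 149.8 mg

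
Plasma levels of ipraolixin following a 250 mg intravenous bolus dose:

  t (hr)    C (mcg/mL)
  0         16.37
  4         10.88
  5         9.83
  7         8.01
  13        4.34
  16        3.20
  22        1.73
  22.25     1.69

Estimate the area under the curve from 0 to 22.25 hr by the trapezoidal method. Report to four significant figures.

Trapezoidal AUC_0→22.25:
  [0→4]: (16.37+10.88)/2 × 4 = 54.5
  [4→5]: (10.88+9.83)/2 × 1 = 10.355
  [5→7]: (9.83+8.01)/2 × 2 = 17.84
  [7→13]: (8.01+4.34)/2 × 6 = 37.05
  [13→16]: (4.34+3.20)/2 × 3 = 11.31
  [16→22]: (3.20+1.73)/2 × 6 = 14.79
  [22→22.25]: (1.73+1.69)/2 × 0.25 = 0.4275
  Sum = 146.2725 mcg/mL·hr

AUC = 146.3 mcg/mL·hr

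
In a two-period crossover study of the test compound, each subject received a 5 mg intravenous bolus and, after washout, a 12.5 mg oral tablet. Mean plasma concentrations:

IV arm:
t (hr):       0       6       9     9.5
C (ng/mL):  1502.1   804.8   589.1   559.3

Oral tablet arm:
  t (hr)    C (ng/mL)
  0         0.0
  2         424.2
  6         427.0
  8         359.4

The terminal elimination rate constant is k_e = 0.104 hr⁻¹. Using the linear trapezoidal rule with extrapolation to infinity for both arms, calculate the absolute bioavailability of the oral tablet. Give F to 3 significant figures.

F = 0.174

Trapezoidal AUC_0→9.5 (IV):
  [0→6]: (1502.1+804.8)/2 × 6 = 6920.7
  [6→9]: (804.8+589.1)/2 × 3 = 2090.85
  [9→9.5]: (589.1+559.3)/2 × 0.5 = 287.1
  Sum = 9298.65 ng/mL·hr
IV tail: 559.3/0.104 = 5377.885; AUC_iv,0→∞ = 9298.65 + 5377.885 = 14676.535 ng/mL·hr
Trapezoidal AUC_0→8 (oral tablet):
  [0→2]: (0.0+424.2)/2 × 2 = 424.2
  [2→6]: (424.2+427.0)/2 × 4 = 1702.4
  [6→8]: (427.0+359.4)/2 × 2 = 786.4
  Sum = 2913.0 ng/mL·hr
oral tablet tail: 359.4/0.104 = 3455.769; AUC_ev,0→∞ = 2913.0 + 3455.769 = 6368.769 ng/mL·hr
F = (AUC_ev/D_ev)/(AUC_iv/D_iv) = (6368.769/12.5)/(14676.535/5) = 509.50152/2935.307 = 0.1736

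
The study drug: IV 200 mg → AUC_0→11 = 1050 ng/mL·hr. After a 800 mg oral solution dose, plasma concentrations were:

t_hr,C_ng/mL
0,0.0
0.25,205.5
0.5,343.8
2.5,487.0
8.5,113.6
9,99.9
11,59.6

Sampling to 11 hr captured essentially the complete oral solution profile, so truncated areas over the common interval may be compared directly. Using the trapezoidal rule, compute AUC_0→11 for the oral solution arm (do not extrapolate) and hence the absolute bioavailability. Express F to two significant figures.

Trapezoidal AUC_0→11 (oral solution):
  [0→0.25]: (0.0+205.5)/2 × 0.25 = 25.6875
  [0.25→0.5]: (205.5+343.8)/2 × 0.25 = 68.6625
  [0.5→2.5]: (343.8+487.0)/2 × 2 = 830.8
  [2.5→8.5]: (487.0+113.6)/2 × 6 = 1801.8
  [8.5→9]: (113.6+99.9)/2 × 0.5 = 53.375
  [9→11]: (99.9+59.6)/2 × 2 = 159.5
  Sum = 2939.825 ng/mL·hr
F = (AUC_ev/D_ev)/(AUC_iv/D_iv) = (2939.825/800)/(1050/200) = 3.67478/5.25 = 0.7000

F = 0.70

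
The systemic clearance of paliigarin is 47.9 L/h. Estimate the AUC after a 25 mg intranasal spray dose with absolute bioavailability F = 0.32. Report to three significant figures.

AUC = 0.167 mg/L·h

AUC_0→∞ = F × Dose / CL
        = 0.32 × 25 / 47.9 = 0.167015 mg/L·h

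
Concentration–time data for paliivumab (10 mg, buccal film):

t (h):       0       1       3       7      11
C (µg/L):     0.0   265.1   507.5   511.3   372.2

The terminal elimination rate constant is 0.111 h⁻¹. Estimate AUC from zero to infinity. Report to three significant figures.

Trapezoidal AUC_0→11:
  [0→1]: (0.0+265.1)/2 × 1 = 132.55
  [1→3]: (265.1+507.5)/2 × 2 = 772.6
  [3→7]: (507.5+511.3)/2 × 4 = 2037.6
  [7→11]: (511.3+372.2)/2 × 4 = 1767.0
  Sum = 4709.75 µg/L·h
Extrapolated tail: C_last / k_e = 372.2 / 0.111 = 3353.153
AUC_0→∞ = 4709.75 + 3353.153 = 8062.903 µg/L·h

AUC = 8060 µg/L·h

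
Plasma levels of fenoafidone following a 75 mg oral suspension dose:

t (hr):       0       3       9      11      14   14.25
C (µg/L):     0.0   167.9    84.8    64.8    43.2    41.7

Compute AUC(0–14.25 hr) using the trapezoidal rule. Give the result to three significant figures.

Trapezoidal AUC_0→14.25:
  [0→3]: (0.0+167.9)/2 × 3 = 251.85
  [3→9]: (167.9+84.8)/2 × 6 = 758.1
  [9→11]: (84.8+64.8)/2 × 2 = 149.6
  [11→14]: (64.8+43.2)/2 × 3 = 162.0
  [14→14.25]: (43.2+41.7)/2 × 0.25 = 10.6125
  Sum = 1332.1625 µg/L·hr

AUC = 1330 µg/L·hr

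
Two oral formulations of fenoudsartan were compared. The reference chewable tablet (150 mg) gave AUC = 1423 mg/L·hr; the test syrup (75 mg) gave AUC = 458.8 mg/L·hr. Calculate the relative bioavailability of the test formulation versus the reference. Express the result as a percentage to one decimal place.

F_rel = 64.5%

F_rel = (AUC_test/D_test) / (AUC_ref/D_ref)
      = (458.8/75) / (1423/150)
      = 6.11733 / 9.48667 = 0.6448 = 64.48%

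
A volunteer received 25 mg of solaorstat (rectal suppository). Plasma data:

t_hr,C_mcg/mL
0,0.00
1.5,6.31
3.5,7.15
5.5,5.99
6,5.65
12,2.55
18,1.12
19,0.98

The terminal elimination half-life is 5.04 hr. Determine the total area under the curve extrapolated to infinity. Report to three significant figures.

AUC = 78.0 mcg/mL·hr

Trapezoidal AUC_0→19:
  [0→1.5]: (0.00+6.31)/2 × 1.5 = 4.7325
  [1.5→3.5]: (6.31+7.15)/2 × 2 = 13.46
  [3.5→5.5]: (7.15+5.99)/2 × 2 = 13.14
  [5.5→6]: (5.99+5.65)/2 × 0.5 = 2.91
  [6→12]: (5.65+2.55)/2 × 6 = 24.6
  [12→18]: (2.55+1.12)/2 × 6 = 11.01
  [18→19]: (1.12+0.98)/2 × 1 = 1.05
  Sum = 70.9025 mcg/mL·hr
k_e = ln2 / t½ = 0.693147 / 5.04 = 0.1375 hr^-1
Extrapolated tail: C_last / k_e = 0.98 / 0.1375 = 7.127
AUC_0→∞ = 70.9025 + 7.127 = 78.0295 mcg/mL·hr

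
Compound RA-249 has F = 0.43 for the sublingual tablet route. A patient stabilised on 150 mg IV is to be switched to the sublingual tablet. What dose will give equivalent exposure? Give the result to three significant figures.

D_sublingual = 349 mg

For equal systemic exposure: F × D_ev = D_iv
D_ev = D_iv / F = 150 / 0.43 = 348.837 mg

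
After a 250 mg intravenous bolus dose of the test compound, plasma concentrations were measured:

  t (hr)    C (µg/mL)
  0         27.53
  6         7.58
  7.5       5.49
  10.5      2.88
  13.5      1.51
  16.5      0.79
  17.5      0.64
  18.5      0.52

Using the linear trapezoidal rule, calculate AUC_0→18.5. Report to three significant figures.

Trapezoidal AUC_0→18.5:
  [0→6]: (27.53+7.58)/2 × 6 = 105.33
  [6→7.5]: (7.58+5.49)/2 × 1.5 = 9.8025
  [7.5→10.5]: (5.49+2.88)/2 × 3 = 12.555
  [10.5→13.5]: (2.88+1.51)/2 × 3 = 6.585
  [13.5→16.5]: (1.51+0.79)/2 × 3 = 3.45
  [16.5→17.5]: (0.79+0.64)/2 × 1 = 0.715
  [17.5→18.5]: (0.64+0.52)/2 × 1 = 0.58
  Sum = 139.0175 µg/mL·hr

AUC = 139 µg/mL·hr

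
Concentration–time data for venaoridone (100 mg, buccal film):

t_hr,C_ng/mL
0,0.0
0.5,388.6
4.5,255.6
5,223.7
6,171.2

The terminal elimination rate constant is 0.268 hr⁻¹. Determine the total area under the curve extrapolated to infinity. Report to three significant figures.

AUC = 2340 ng/mL·hr

Trapezoidal AUC_0→6:
  [0→0.5]: (0.0+388.6)/2 × 0.5 = 97.15
  [0.5→4.5]: (388.6+255.6)/2 × 4 = 1288.4
  [4.5→5]: (255.6+223.7)/2 × 0.5 = 119.825
  [5→6]: (223.7+171.2)/2 × 1 = 197.45
  Sum = 1702.825 ng/mL·hr
Extrapolated tail: C_last / k_e = 171.2 / 0.268 = 638.806
AUC_0→∞ = 1702.825 + 638.806 = 2341.631 ng/mL·hr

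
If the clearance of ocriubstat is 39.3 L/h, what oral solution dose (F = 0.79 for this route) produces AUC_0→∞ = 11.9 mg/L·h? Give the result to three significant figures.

Dose = 592 mg

Dose = CL × AUC_0→∞ / F
     = 39.3 × 11.9 / 0.79 = 591.987 mg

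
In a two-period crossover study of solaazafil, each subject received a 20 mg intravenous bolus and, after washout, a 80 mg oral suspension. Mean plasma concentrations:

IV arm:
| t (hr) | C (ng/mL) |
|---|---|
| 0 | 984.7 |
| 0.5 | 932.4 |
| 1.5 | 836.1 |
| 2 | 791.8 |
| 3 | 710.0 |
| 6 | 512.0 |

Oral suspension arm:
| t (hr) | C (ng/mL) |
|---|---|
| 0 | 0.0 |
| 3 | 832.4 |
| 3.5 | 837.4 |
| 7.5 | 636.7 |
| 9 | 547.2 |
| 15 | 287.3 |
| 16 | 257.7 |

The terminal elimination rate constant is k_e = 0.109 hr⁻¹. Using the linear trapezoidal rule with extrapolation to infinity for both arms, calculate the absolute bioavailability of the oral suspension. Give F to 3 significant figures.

Trapezoidal AUC_0→6 (IV):
  [0→0.5]: (984.7+932.4)/2 × 0.5 = 479.275
  [0.5→1.5]: (932.4+836.1)/2 × 1 = 884.25
  [1.5→2]: (836.1+791.8)/2 × 0.5 = 406.975
  [2→3]: (791.8+710.0)/2 × 1 = 750.9
  [3→6]: (710.0+512.0)/2 × 3 = 1833.0
  Sum = 4354.4 ng/mL·hr
IV tail: 512.0/0.109 = 4697.248; AUC_iv,0→∞ = 4354.4 + 4697.248 = 9051.648 ng/mL·hr
Trapezoidal AUC_0→16 (oral suspension):
  [0→3]: (0.0+832.4)/2 × 3 = 1248.6
  [3→3.5]: (832.4+837.4)/2 × 0.5 = 417.45
  [3.5→7.5]: (837.4+636.7)/2 × 4 = 2948.2
  [7.5→9]: (636.7+547.2)/2 × 1.5 = 887.925
  [9→15]: (547.2+287.3)/2 × 6 = 2503.5
  [15→16]: (287.3+257.7)/2 × 1 = 272.5
  Sum = 8278.175 ng/mL·hr
oral suspension tail: 257.7/0.109 = 2364.220; AUC_ev,0→∞ = 8278.175 + 2364.220 = 10642.395 ng/mL·hr
F = (AUC_ev/D_ev)/(AUC_iv/D_iv) = (10642.395/80)/(9051.648/20) = 133.03/452.5824 = 0.2939

F = 0.294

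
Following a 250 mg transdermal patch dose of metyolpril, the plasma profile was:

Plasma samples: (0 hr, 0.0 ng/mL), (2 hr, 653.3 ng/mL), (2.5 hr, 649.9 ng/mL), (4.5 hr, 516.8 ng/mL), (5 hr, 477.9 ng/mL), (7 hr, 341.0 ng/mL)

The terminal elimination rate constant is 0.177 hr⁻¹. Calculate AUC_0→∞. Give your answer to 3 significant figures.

Trapezoidal AUC_0→7:
  [0→2]: (0.0+653.3)/2 × 2 = 653.3
  [2→2.5]: (653.3+649.9)/2 × 0.5 = 325.8
  [2.5→4.5]: (649.9+516.8)/2 × 2 = 1166.7
  [4.5→5]: (516.8+477.9)/2 × 0.5 = 248.675
  [5→7]: (477.9+341.0)/2 × 2 = 818.9
  Sum = 3213.375 ng/mL·hr
Extrapolated tail: C_last / k_e = 341.0 / 0.177 = 1926.554
AUC_0→∞ = 3213.375 + 1926.554 = 5139.929 ng/mL·hr

AUC = 5140 ng/mL·hr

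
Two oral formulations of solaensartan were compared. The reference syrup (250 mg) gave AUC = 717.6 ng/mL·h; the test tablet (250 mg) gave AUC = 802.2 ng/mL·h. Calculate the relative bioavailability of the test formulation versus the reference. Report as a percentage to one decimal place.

F_rel = 111.8%

F_rel = (AUC_test/D_test) / (AUC_ref/D_ref)
      = (802.2/250) / (717.6/250)
      = 3.2088 / 2.8704 = 1.1179 = 111.79%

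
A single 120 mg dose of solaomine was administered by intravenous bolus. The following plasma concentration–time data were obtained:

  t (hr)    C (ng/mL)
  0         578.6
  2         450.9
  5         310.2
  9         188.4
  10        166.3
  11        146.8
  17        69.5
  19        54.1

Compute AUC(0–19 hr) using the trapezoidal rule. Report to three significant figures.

AUC = 4270 ng/mL·hr

Trapezoidal AUC_0→19:
  [0→2]: (578.6+450.9)/2 × 2 = 1029.5
  [2→5]: (450.9+310.2)/2 × 3 = 1141.65
  [5→9]: (310.2+188.4)/2 × 4 = 997.2
  [9→10]: (188.4+166.3)/2 × 1 = 177.35
  [10→11]: (166.3+146.8)/2 × 1 = 156.55
  [11→17]: (146.8+69.5)/2 × 6 = 648.9
  [17→19]: (69.5+54.1)/2 × 2 = 123.6
  Sum = 4274.75 ng/mL·hr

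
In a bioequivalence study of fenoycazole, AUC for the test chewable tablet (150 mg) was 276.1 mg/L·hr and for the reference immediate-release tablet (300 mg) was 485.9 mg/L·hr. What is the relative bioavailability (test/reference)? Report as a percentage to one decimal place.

F_rel = 113.6%

F_rel = (AUC_test/D_test) / (AUC_ref/D_ref)
      = (276.1/150) / (485.9/300)
      = 1.84067 / 1.61967 = 1.1364 = 113.64%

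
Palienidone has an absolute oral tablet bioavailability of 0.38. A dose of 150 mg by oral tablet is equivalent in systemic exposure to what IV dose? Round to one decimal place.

Systemic exposure from an extravascular dose = F × D_ev, so the equivalent IV dose is F × D_ev.
D_iv = F × D_ev = 0.38 × 150 = 57 mg

D_iv = 57.0 mg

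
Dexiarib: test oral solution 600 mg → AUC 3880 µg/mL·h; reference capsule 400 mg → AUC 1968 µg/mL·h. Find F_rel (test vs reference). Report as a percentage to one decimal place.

F_rel = 131.4%

F_rel = (AUC_test/D_test) / (AUC_ref/D_ref)
      = (3880/600) / (1968/400)
      = 6.46667 / 4.92 = 1.3144 = 131.44%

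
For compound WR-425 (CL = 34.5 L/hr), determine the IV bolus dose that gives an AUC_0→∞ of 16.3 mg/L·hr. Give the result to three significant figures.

Dose_iv = CL × AUC_0→∞
     = 34.5 × 16.3 = 562.35 mg

Dose = 562 mg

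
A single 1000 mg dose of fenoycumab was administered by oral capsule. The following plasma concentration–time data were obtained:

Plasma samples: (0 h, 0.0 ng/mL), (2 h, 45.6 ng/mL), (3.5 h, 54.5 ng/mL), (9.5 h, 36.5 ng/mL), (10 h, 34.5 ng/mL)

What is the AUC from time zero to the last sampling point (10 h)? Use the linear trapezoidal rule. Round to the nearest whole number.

AUC = 411 ng/mL·h

Trapezoidal AUC_0→10:
  [0→2]: (0.0+45.6)/2 × 2 = 45.6
  [2→3.5]: (45.6+54.5)/2 × 1.5 = 75.075
  [3.5→9.5]: (54.5+36.5)/2 × 6 = 273.0
  [9.5→10]: (36.5+34.5)/2 × 0.5 = 17.75
  Sum = 411.425 ng/mL·h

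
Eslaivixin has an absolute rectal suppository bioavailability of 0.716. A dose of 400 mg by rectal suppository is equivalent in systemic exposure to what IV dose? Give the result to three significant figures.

Systemic exposure from an extravascular dose = F × D_ev, so the equivalent IV dose is F × D_ev.
D_iv = F × D_ev = 0.716 × 400 = 286.4 mg

D_iv = 286 mg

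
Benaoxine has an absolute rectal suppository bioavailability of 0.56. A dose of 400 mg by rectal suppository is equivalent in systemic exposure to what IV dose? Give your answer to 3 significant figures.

D_iv = 224 mg

Systemic exposure from an extravascular dose = F × D_ev, so the equivalent IV dose is F × D_ev.
D_iv = F × D_ev = 0.56 × 400 = 224 mg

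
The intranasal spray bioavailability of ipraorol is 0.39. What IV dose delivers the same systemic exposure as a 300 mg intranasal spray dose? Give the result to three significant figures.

Systemic exposure from an extravascular dose = F × D_ev, so the equivalent IV dose is F × D_ev.
D_iv = F × D_ev = 0.39 × 300 = 117 mg

D_iv = 117 mg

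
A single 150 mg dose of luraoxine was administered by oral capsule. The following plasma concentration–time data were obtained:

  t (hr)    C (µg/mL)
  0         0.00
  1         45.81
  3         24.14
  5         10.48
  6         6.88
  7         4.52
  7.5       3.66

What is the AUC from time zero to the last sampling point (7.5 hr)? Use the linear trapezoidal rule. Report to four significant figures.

Trapezoidal AUC_0→7.5:
  [0→1]: (0.00+45.81)/2 × 1 = 22.905
  [1→3]: (45.81+24.14)/2 × 2 = 69.95
  [3→5]: (24.14+10.48)/2 × 2 = 34.62
  [5→6]: (10.48+6.88)/2 × 1 = 8.68
  [6→7]: (6.88+4.52)/2 × 1 = 5.7
  [7→7.5]: (4.52+3.66)/2 × 0.5 = 2.045
  Sum = 143.9 µg/mL·hr

AUC = 143.9 µg/mL·hr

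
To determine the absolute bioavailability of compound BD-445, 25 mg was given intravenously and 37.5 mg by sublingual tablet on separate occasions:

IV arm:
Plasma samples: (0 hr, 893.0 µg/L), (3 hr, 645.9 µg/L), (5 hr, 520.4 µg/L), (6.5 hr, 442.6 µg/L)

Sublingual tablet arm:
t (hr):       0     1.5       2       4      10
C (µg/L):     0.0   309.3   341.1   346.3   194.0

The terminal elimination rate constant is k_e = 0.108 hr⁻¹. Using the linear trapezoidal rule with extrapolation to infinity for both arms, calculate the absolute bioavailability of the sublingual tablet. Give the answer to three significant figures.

Trapezoidal AUC_0→6.5 (IV):
  [0→3]: (893.0+645.9)/2 × 3 = 2308.35
  [3→5]: (645.9+520.4)/2 × 2 = 1166.3
  [5→6.5]: (520.4+442.6)/2 × 1.5 = 722.25
  Sum = 4196.9 µg/L·hr
IV tail: 442.6/0.108 = 4098.148; AUC_iv,0→∞ = 4196.9 + 4098.148 = 8295.048 µg/L·hr
Trapezoidal AUC_0→10 (sublingual tablet):
  [0→1.5]: (0.0+309.3)/2 × 1.5 = 231.975
  [1.5→2]: (309.3+341.1)/2 × 0.5 = 162.6
  [2→4]: (341.1+346.3)/2 × 2 = 687.4
  [4→10]: (346.3+194.0)/2 × 6 = 1620.9
  Sum = 2702.875 µg/L·hr
sublingual tablet tail: 194.0/0.108 = 1796.296; AUC_ev,0→∞ = 2702.875 + 1796.296 = 4499.171 µg/L·hr
F = (AUC_ev/D_ev)/(AUC_iv/D_iv) = (4499.171/37.5)/(8295.048/25) = 119.978/331.80192 = 0.3616

F = 0.362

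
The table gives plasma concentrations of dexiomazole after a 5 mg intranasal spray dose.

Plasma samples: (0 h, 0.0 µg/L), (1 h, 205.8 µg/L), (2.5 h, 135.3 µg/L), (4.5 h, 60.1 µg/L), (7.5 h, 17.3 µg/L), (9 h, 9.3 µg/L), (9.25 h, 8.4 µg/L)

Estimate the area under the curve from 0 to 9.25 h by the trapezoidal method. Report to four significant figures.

Trapezoidal AUC_0→9.25:
  [0→1]: (0.0+205.8)/2 × 1 = 102.9
  [1→2.5]: (205.8+135.3)/2 × 1.5 = 255.825
  [2.5→4.5]: (135.3+60.1)/2 × 2 = 195.4
  [4.5→7.5]: (60.1+17.3)/2 × 3 = 116.1
  [7.5→9]: (17.3+9.3)/2 × 1.5 = 19.95
  [9→9.25]: (9.3+8.4)/2 × 0.25 = 2.2125
  Sum = 692.3875 µg/L·h

AUC = 692.4 µg/L·h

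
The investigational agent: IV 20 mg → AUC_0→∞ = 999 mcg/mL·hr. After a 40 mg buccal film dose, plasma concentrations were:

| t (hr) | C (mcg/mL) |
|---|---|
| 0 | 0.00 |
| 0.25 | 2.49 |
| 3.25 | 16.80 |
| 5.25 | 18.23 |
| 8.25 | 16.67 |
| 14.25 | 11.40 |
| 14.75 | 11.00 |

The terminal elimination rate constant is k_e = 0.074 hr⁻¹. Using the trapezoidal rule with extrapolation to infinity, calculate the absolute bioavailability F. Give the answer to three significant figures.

F = 0.178

Trapezoidal AUC_0→14.75 (buccal film):
  [0→0.25]: (0.00+2.49)/2 × 0.25 = 0.31125
  [0.25→3.25]: (2.49+16.80)/2 × 3 = 28.935
  [3.25→5.25]: (16.80+18.23)/2 × 2 = 35.03
  [5.25→8.25]: (18.23+16.67)/2 × 3 = 52.35
  [8.25→14.25]: (16.67+11.40)/2 × 6 = 84.21
  [14.25→14.75]: (11.40+11.00)/2 × 0.5 = 5.6
  Sum = 206.43625 mcg/mL·hr
Tail: C_last/k_e = 11.00/0.074 = 148.649
AUC_0→∞ (buccal film) = 206.43625 + 148.649 = 355.08525 mcg/mL·hr
F = (AUC_ev/D_ev)/(AUC_iv/D_iv) = (355.08525/40)/(999/20) = 8.87713/49.95 = 0.1777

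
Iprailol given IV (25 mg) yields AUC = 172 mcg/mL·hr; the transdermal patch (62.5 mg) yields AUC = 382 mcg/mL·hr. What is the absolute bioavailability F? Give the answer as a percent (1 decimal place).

F = 88.8%

F = (AUC_ev / D_ev) / (AUC_iv / D_iv)
  = (382/62.5) / (172/25)
  = 6.112 / 6.88 = 0.8884
  = 88.84%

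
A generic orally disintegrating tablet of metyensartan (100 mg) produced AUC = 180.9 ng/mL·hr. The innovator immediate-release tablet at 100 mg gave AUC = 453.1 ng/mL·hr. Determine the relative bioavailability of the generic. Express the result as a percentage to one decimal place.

F_rel = (AUC_test/D_test) / (AUC_ref/D_ref)
      = (180.9/100) / (453.1/100)
      = 1.809 / 4.531 = 0.3992 = 39.92%

F_rel = 39.9%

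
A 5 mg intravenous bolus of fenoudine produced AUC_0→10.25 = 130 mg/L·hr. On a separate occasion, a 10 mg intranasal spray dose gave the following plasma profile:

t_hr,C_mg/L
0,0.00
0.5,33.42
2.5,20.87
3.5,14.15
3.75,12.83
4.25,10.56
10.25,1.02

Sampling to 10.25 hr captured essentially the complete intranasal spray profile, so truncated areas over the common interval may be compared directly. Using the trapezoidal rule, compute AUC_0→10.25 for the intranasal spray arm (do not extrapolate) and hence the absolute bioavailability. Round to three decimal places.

Trapezoidal AUC_0→10.25 (intranasal spray):
  [0→0.5]: (0.00+33.42)/2 × 0.5 = 8.355
  [0.5→2.5]: (33.42+20.87)/2 × 2 = 54.29
  [2.5→3.5]: (20.87+14.15)/2 × 1 = 17.51
  [3.5→3.75]: (14.15+12.83)/2 × 0.25 = 3.3725
  [3.75→4.25]: (12.83+10.56)/2 × 0.5 = 5.8475
  [4.25→10.25]: (10.56+1.02)/2 × 6 = 34.74
  Sum = 124.115 mg/L·hr
F = (AUC_ev/D_ev)/(AUC_iv/D_iv) = (124.115/10)/(130/5) = 12.4115/26 = 0.4774

F = 0.477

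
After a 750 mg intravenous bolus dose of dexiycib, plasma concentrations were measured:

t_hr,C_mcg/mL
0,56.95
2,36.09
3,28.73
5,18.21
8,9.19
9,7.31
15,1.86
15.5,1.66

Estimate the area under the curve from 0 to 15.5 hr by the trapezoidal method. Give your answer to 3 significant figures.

Trapezoidal AUC_0→15.5:
  [0→2]: (56.95+36.09)/2 × 2 = 93.04
  [2→3]: (36.09+28.73)/2 × 1 = 32.41
  [3→5]: (28.73+18.21)/2 × 2 = 46.94
  [5→8]: (18.21+9.19)/2 × 3 = 41.1
  [8→9]: (9.19+7.31)/2 × 1 = 8.25
  [9→15]: (7.31+1.86)/2 × 6 = 27.51
  [15→15.5]: (1.86+1.66)/2 × 0.5 = 0.88
  Sum = 250.13 mcg/mL·hr

AUC = 250 mcg/mL·hr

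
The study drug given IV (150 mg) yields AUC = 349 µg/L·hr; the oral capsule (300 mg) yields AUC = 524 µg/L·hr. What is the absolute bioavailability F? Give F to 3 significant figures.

F = 0.751

F = (AUC_ev / D_ev) / (AUC_iv / D_iv)
  = (524/300) / (349/150)
  = 1.74667 / 2.32667 = 0.7507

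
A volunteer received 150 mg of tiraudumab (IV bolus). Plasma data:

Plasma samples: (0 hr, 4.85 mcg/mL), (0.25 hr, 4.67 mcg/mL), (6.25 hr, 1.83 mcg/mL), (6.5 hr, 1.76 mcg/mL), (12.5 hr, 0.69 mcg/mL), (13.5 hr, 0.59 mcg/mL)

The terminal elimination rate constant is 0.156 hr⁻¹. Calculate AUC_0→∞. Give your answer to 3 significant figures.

AUC = 32.9 mcg/mL·hr

Trapezoidal AUC_0→13.5:
  [0→0.25]: (4.85+4.67)/2 × 0.25 = 1.19
  [0.25→6.25]: (4.67+1.83)/2 × 6 = 19.5
  [6.25→6.5]: (1.83+1.76)/2 × 0.25 = 0.44875
  [6.5→12.5]: (1.76+0.69)/2 × 6 = 7.35
  [12.5→13.5]: (0.69+0.59)/2 × 1 = 0.64
  Sum = 29.12875 mcg/mL·hr
Extrapolated tail: C_last / k_e = 0.59 / 0.156 = 3.782
AUC_0→∞ = 29.12875 + 3.782 = 32.91075 mcg/mL·hr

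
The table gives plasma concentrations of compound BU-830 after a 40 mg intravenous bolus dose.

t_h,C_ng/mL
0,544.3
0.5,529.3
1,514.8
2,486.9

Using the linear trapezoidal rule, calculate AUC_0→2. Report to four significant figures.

Trapezoidal AUC_0→2:
  [0→0.5]: (544.3+529.3)/2 × 0.5 = 268.4
  [0.5→1]: (529.3+514.8)/2 × 0.5 = 261.025
  [1→2]: (514.8+486.9)/2 × 1 = 500.85
  Sum = 1030.275 ng/mL·h

AUC = 1030 ng/mL·h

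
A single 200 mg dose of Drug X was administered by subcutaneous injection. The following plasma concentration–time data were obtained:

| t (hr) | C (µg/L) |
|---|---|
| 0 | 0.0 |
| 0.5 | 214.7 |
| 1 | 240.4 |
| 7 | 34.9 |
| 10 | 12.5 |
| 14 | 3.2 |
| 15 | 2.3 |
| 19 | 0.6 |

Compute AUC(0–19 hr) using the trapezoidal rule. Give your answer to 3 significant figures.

Trapezoidal AUC_0→19:
  [0→0.5]: (0.0+214.7)/2 × 0.5 = 53.675
  [0.5→1]: (214.7+240.4)/2 × 0.5 = 113.775
  [1→7]: (240.4+34.9)/2 × 6 = 825.9
  [7→10]: (34.9+12.5)/2 × 3 = 71.1
  [10→14]: (12.5+3.2)/2 × 4 = 31.4
  [14→15]: (3.2+2.3)/2 × 1 = 2.75
  [15→19]: (2.3+0.6)/2 × 4 = 5.8
  Sum = 1104.4 µg/L·hr

AUC = 1100 µg/L·hr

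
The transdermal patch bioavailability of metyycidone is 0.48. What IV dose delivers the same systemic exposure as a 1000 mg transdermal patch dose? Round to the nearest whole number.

D_iv = 480 mg

Systemic exposure from an extravascular dose = F × D_ev, so the equivalent IV dose is F × D_ev.
D_iv = F × D_ev = 0.48 × 1000 = 480 mg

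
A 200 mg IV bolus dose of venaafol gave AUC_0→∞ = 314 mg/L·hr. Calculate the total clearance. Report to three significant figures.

CL = Dose_iv / AUC_0→∞
   = 200 / 314 = 0.636943 L/hr

CL = 0.637 L/hr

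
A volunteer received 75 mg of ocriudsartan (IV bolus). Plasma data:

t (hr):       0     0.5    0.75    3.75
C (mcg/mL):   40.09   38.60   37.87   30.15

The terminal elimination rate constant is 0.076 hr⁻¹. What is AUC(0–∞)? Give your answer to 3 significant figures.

Trapezoidal AUC_0→3.75:
  [0→0.5]: (40.09+38.60)/2 × 0.5 = 19.6725
  [0.5→0.75]: (38.60+37.87)/2 × 0.25 = 9.55875
  [0.75→3.75]: (37.87+30.15)/2 × 3 = 102.03
  Sum = 131.26125 mcg/mL·hr
Extrapolated tail: C_last / k_e = 30.15 / 0.076 = 396.711
AUC_0→∞ = 131.26125 + 396.711 = 527.97225 mcg/mL·hr

AUC = 528 mcg/mL·hr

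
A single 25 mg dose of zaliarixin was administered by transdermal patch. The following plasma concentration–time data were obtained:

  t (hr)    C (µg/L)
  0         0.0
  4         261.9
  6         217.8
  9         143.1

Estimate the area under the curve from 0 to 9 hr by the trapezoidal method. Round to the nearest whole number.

AUC = 1545 µg/L·hr

Trapezoidal AUC_0→9:
  [0→4]: (0.0+261.9)/2 × 4 = 523.8
  [4→6]: (261.9+217.8)/2 × 2 = 479.7
  [6→9]: (217.8+143.1)/2 × 3 = 541.35
  Sum = 1544.85 µg/L·hr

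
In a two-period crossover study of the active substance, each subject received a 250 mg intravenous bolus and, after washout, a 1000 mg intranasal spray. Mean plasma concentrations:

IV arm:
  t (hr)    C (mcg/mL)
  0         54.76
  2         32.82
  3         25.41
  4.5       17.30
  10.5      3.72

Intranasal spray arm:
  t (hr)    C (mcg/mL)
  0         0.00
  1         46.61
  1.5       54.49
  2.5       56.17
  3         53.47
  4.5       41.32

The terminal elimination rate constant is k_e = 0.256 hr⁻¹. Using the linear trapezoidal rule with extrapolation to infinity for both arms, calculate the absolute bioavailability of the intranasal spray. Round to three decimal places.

F = 0.402

Trapezoidal AUC_0→10.5 (IV):
  [0→2]: (54.76+32.82)/2 × 2 = 87.58
  [2→3]: (32.82+25.41)/2 × 1 = 29.115
  [3→4.5]: (25.41+17.30)/2 × 1.5 = 32.0325
  [4.5→10.5]: (17.30+3.72)/2 × 6 = 63.06
  Sum = 211.7875 mcg/mL·hr
IV tail: 3.72/0.256 = 14.531; AUC_iv,0→∞ = 211.7875 + 14.531 = 226.3185 mcg/mL·hr
Trapezoidal AUC_0→4.5 (intranasal spray):
  [0→1]: (0.00+46.61)/2 × 1 = 23.305
  [1→1.5]: (46.61+54.49)/2 × 0.5 = 25.275
  [1.5→2.5]: (54.49+56.17)/2 × 1 = 55.33
  [2.5→3]: (56.17+53.47)/2 × 0.5 = 27.41
  [3→4.5]: (53.47+41.32)/2 × 1.5 = 71.0925
  Sum = 202.4125 mcg/mL·hr
intranasal spray tail: 41.32/0.256 = 161.406; AUC_ev,0→∞ = 202.4125 + 161.406 = 363.8185 mcg/mL·hr
F = (AUC_ev/D_ev)/(AUC_iv/D_iv) = (363.8185/1000)/(226.3185/250) = 0.3638185/0.905274 = 0.4019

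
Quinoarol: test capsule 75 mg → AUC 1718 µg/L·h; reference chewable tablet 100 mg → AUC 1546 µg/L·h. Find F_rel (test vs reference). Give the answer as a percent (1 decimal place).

F_rel = 148.2%

F_rel = (AUC_test/D_test) / (AUC_ref/D_ref)
      = (1718/75) / (1546/100)
      = 22.9067 / 15.46 = 1.4817 = 148.17%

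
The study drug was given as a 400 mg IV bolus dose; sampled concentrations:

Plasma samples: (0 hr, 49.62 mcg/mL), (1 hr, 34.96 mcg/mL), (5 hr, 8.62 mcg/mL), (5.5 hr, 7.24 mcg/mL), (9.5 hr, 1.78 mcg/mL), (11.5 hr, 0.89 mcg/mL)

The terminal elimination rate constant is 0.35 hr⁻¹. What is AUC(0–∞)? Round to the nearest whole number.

AUC = 157 mcg/mL·hr

Trapezoidal AUC_0→11.5:
  [0→1]: (49.62+34.96)/2 × 1 = 42.29
  [1→5]: (34.96+8.62)/2 × 4 = 87.16
  [5→5.5]: (8.62+7.24)/2 × 0.5 = 3.965
  [5.5→9.5]: (7.24+1.78)/2 × 4 = 18.04
  [9.5→11.5]: (1.78+0.89)/2 × 2 = 2.67
  Sum = 154.125 mcg/mL·hr
Extrapolated tail: C_last / k_e = 0.89 / 0.35 = 2.543
AUC_0→∞ = 154.125 + 2.543 = 156.668 mcg/mL·hr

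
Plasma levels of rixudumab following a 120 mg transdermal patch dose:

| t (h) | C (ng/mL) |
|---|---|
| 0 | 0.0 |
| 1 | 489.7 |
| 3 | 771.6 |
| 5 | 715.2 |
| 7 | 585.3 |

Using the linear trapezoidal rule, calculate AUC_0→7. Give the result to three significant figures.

AUC = 4290 ng/mL·h

Trapezoidal AUC_0→7:
  [0→1]: (0.0+489.7)/2 × 1 = 244.85
  [1→3]: (489.7+771.6)/2 × 2 = 1261.3
  [3→5]: (771.6+715.2)/2 × 2 = 1486.8
  [5→7]: (715.2+585.3)/2 × 2 = 1300.5
  Sum = 4293.45 ng/mL·h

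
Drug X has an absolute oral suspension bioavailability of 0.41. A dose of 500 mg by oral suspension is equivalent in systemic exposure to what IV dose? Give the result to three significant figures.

D_iv = 205 mg

Systemic exposure from an extravascular dose = F × D_ev, so the equivalent IV dose is F × D_ev.
D_iv = F × D_ev = 0.41 × 500 = 205 mg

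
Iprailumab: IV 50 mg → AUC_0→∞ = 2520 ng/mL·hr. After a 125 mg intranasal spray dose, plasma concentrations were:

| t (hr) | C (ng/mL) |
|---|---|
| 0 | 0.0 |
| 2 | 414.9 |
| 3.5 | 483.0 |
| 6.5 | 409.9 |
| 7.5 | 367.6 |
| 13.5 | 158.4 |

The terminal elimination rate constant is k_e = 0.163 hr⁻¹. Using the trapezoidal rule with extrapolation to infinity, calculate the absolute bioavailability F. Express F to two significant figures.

Trapezoidal AUC_0→13.5 (intranasal spray):
  [0→2]: (0.0+414.9)/2 × 2 = 414.9
  [2→3.5]: (414.9+483.0)/2 × 1.5 = 673.425
  [3.5→6.5]: (483.0+409.9)/2 × 3 = 1339.35
  [6.5→7.5]: (409.9+367.6)/2 × 1 = 388.75
  [7.5→13.5]: (367.6+158.4)/2 × 6 = 1578.0
  Sum = 4394.425 ng/mL·hr
Tail: C_last/k_e = 158.4/0.163 = 971.779
AUC_0→∞ (intranasal spray) = 4394.425 + 971.779 = 5366.204 ng/mL·hr
F = (AUC_ev/D_ev)/(AUC_iv/D_iv) = (5366.204/125)/(2520/50) = 42.929632/50.4 = 0.8518

F = 0.85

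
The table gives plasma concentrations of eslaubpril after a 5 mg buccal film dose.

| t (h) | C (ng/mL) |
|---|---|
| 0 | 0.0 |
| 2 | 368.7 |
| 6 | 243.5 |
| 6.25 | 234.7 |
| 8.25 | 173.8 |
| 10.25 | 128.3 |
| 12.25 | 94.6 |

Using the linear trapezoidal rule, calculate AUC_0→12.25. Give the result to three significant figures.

Trapezoidal AUC_0→12.25:
  [0→2]: (0.0+368.7)/2 × 2 = 368.7
  [2→6]: (368.7+243.5)/2 × 4 = 1224.4
  [6→6.25]: (243.5+234.7)/2 × 0.25 = 59.775
  [6.25→8.25]: (234.7+173.8)/2 × 2 = 408.5
  [8.25→10.25]: (173.8+128.3)/2 × 2 = 302.1
  [10.25→12.25]: (128.3+94.6)/2 × 2 = 222.9
  Sum = 2586.375 ng/mL·h

AUC = 2590 ng/mL·h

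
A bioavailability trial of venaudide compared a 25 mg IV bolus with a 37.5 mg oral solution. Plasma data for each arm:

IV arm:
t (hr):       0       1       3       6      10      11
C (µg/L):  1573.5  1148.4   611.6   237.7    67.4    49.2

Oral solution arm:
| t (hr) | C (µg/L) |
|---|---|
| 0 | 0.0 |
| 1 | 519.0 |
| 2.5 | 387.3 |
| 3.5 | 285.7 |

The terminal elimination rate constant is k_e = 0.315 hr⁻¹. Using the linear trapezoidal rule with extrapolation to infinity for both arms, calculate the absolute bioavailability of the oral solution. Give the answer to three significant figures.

F = 0.279

Trapezoidal AUC_0→11 (IV):
  [0→1]: (1573.5+1148.4)/2 × 1 = 1360.95
  [1→3]: (1148.4+611.6)/2 × 2 = 1760.0
  [3→6]: (611.6+237.7)/2 × 3 = 1273.95
  [6→10]: (237.7+67.4)/2 × 4 = 610.2
  [10→11]: (67.4+49.2)/2 × 1 = 58.3
  Sum = 5063.4 µg/L·hr
IV tail: 49.2/0.315 = 156.190; AUC_iv,0→∞ = 5063.4 + 156.190 = 5219.59 µg/L·hr
Trapezoidal AUC_0→3.5 (oral solution):
  [0→1]: (0.0+519.0)/2 × 1 = 259.5
  [1→2.5]: (519.0+387.3)/2 × 1.5 = 679.725
  [2.5→3.5]: (387.3+285.7)/2 × 1 = 336.5
  Sum = 1275.725 µg/L·hr
oral solution tail: 285.7/0.315 = 906.984; AUC_ev,0→∞ = 1275.725 + 906.984 = 2182.709 µg/L·hr
F = (AUC_ev/D_ev)/(AUC_iv/D_iv) = (2182.709/37.5)/(5219.59/25) = 58.2056/208.7836 = 0.2788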